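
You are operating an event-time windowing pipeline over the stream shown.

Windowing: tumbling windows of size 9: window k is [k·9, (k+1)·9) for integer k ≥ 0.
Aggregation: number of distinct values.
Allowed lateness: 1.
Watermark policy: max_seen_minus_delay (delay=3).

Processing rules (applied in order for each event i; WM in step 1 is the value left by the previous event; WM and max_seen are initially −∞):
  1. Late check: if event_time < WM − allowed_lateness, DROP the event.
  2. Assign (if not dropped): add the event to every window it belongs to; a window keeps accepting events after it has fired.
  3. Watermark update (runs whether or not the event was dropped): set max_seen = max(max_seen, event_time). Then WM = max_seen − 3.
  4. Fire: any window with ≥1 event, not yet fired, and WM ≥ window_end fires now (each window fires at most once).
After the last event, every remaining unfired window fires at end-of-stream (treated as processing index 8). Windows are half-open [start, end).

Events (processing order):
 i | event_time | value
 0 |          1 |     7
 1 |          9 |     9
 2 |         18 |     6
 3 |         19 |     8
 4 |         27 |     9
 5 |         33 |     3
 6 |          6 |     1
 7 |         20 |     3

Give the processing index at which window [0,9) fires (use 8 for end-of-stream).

i=0 t=1 v=7: → [0,9); WM=-2
i=1 t=9 v=9: → [9,18); WM=6
i=2 t=18 v=6: → [18,27); WM=15; [0,9) fires=1
i=3 t=19 v=8: → [18,27); WM=16
i=4 t=27 v=9: → [27,36); WM=24; [9,18) fires=1
i=5 t=33 v=3: → [27,36); WM=30; [18,27) fires=2
i=6 t=6 v=1: DROP (t<30-1); WM=30
i=7 t=20 v=3: DROP (t<30-1); WM=30

2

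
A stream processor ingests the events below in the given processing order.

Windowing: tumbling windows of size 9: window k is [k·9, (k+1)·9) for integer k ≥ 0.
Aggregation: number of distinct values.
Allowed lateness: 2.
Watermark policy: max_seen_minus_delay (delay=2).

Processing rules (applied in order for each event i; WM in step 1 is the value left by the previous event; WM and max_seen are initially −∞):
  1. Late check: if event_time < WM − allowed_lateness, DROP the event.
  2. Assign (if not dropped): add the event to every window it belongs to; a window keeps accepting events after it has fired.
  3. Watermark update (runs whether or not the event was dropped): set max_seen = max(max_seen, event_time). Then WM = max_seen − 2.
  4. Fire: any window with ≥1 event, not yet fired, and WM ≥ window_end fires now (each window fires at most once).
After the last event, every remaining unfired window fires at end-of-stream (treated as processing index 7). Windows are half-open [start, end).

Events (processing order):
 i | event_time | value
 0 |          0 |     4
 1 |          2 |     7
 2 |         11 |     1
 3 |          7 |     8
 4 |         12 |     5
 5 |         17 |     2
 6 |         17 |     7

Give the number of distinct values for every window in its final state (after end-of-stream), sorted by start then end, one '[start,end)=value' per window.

i=0 t=0 v=4: → [0,9); WM=-2
i=1 t=2 v=7: → [0,9); WM=0
i=2 t=11 v=1: → [9,18); WM=9; [0,9) fires=2
i=3 t=7 v=8: → [0,9); WM=9
i=4 t=12 v=5: → [9,18); WM=10
i=5 t=17 v=2: → [9,18); WM=15
i=6 t=17 v=7: → [9,18); WM=15

[0,9)=3 [9,18)=4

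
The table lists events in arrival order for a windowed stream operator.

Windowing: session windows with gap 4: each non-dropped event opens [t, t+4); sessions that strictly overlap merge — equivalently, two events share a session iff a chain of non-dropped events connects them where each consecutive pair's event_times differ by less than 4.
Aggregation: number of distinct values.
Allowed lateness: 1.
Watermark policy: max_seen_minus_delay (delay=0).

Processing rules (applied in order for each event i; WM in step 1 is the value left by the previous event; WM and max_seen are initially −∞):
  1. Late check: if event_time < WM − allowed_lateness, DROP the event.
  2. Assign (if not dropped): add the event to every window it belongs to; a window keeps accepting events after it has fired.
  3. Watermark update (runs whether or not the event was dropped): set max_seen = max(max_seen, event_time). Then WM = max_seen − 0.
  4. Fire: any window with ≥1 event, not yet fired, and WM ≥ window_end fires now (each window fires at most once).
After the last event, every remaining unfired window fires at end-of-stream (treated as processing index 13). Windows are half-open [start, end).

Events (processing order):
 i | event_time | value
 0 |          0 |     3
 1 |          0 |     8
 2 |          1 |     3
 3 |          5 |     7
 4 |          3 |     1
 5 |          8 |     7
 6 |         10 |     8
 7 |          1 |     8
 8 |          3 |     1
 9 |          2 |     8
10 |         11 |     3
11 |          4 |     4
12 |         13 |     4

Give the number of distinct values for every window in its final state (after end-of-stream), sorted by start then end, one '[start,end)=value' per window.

[0,5)=2 [5,17)=4

i=0 t=0 v=3: → [0,4); WM=0
i=1 t=0 v=8: → [0,4); WM=0
i=2 t=1 v=3: → [0,5); WM=1
i=3 t=5 v=7: → [5,9); WM=5
i=4 t=3 v=1: DROP (t<5-1); WM=5
i=5 t=8 v=7: → [5,12); WM=8
i=6 t=10 v=8: → [5,14); WM=10
i=7 t=1 v=8: DROP (t<10-1); WM=10
i=8 t=3 v=1: DROP (t<10-1); WM=10
i=9 t=2 v=8: DROP (t<10-1); WM=10
i=10 t=11 v=3: → [5,15); WM=11
i=11 t=4 v=4: DROP (t<11-1); WM=11
i=12 t=13 v=4: → [5,17); WM=13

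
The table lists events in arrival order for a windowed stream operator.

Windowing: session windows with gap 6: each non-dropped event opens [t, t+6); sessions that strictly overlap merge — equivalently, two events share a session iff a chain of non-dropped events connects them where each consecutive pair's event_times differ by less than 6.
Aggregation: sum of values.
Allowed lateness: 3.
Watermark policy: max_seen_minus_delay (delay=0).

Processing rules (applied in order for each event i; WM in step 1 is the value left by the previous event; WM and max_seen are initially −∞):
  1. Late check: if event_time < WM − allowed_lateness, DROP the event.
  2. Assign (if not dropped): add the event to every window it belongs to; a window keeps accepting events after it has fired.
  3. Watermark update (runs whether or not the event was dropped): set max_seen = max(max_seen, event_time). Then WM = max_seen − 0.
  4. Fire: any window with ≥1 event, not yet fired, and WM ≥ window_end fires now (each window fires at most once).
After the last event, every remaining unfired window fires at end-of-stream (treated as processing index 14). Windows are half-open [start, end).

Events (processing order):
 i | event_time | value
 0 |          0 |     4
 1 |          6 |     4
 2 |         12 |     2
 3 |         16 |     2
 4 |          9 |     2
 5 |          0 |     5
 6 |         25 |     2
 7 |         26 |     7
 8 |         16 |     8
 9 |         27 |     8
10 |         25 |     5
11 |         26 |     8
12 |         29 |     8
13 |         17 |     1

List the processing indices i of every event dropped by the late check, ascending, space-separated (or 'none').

i=0 t=0 v=4: → [0,6); WM=0
i=1 t=6 v=4: → [6,12); WM=6
i=2 t=12 v=2: → [12,18); WM=12
i=3 t=16 v=2: → [12,22); WM=16
i=4 t=9 v=2: DROP (t<16-3); WM=16
i=5 t=0 v=5: DROP (t<16-3); WM=16
i=6 t=25 v=2: → [25,31); WM=25
i=7 t=26 v=7: → [25,32); WM=26
i=8 t=16 v=8: DROP (t<26-3); WM=26
i=9 t=27 v=8: → [25,33); WM=27
i=10 t=25 v=5: → [25,33); WM=27
i=11 t=26 v=8: → [25,33); WM=27
i=12 t=29 v=8: → [25,35); WM=29
i=13 t=17 v=1: DROP (t<29-3); WM=29

4 5 8 13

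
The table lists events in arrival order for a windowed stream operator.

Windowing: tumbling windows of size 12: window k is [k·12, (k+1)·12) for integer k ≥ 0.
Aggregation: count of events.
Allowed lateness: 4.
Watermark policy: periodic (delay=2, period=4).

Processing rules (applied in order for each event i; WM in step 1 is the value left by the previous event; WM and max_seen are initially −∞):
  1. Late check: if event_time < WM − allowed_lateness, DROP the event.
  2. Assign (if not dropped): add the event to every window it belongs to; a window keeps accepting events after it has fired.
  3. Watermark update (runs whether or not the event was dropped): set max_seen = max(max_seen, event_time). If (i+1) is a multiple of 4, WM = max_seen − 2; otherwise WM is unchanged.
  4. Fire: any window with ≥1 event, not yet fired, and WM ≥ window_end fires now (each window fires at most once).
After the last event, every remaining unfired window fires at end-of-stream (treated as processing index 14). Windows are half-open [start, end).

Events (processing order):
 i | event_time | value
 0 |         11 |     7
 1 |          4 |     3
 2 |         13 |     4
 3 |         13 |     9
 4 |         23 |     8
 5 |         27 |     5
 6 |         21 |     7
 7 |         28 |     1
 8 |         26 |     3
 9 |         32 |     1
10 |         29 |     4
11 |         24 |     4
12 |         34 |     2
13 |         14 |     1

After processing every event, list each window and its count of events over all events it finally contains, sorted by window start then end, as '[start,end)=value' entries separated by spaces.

i=0 t=11 v=7: → [0,12); WM=−∞
i=1 t=4 v=3: → [0,12); WM=−∞
i=2 t=13 v=4: → [12,24); WM=−∞
i=3 t=13 v=9: → [12,24); WM=11
i=4 t=23 v=8: → [12,24); WM=11
i=5 t=27 v=5: → [24,36); WM=11
i=6 t=21 v=7: → [12,24); WM=11
i=7 t=28 v=1: → [24,36); WM=26; [0,12) fires=2 [12,24) fires=4
i=8 t=26 v=3: → [24,36); WM=26
i=9 t=32 v=1: → [24,36); WM=26
i=10 t=29 v=4: → [24,36); WM=26
i=11 t=24 v=4: → [24,36); WM=30
i=12 t=34 v=2: → [24,36); WM=30
i=13 t=14 v=1: DROP (t<30-4); WM=30

[0,12)=2 [12,24)=4 [24,36)=7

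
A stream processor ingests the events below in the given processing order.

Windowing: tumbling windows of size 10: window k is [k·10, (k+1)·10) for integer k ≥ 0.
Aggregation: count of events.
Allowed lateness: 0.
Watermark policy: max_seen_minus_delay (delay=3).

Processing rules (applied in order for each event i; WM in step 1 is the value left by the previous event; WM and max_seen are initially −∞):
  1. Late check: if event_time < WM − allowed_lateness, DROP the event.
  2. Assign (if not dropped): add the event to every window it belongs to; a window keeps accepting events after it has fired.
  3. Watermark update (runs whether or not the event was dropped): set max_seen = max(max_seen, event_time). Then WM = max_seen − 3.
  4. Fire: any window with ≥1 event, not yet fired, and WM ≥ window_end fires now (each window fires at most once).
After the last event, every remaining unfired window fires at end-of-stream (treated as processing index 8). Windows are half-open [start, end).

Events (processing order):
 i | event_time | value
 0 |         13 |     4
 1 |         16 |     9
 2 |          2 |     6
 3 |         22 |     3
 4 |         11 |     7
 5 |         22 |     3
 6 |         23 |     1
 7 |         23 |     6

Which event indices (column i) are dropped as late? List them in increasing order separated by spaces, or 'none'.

2 4

i=0 t=13 v=4: → [10,20); WM=10
i=1 t=16 v=9: → [10,20); WM=13
i=2 t=2 v=6: DROP (t<13-0); WM=13
i=3 t=22 v=3: → [20,30); WM=19
i=4 t=11 v=7: DROP (t<19-0); WM=19
i=5 t=22 v=3: → [20,30); WM=19
i=6 t=23 v=1: → [20,30); WM=20; [10,20) fires=2
i=7 t=23 v=6: → [20,30); WM=20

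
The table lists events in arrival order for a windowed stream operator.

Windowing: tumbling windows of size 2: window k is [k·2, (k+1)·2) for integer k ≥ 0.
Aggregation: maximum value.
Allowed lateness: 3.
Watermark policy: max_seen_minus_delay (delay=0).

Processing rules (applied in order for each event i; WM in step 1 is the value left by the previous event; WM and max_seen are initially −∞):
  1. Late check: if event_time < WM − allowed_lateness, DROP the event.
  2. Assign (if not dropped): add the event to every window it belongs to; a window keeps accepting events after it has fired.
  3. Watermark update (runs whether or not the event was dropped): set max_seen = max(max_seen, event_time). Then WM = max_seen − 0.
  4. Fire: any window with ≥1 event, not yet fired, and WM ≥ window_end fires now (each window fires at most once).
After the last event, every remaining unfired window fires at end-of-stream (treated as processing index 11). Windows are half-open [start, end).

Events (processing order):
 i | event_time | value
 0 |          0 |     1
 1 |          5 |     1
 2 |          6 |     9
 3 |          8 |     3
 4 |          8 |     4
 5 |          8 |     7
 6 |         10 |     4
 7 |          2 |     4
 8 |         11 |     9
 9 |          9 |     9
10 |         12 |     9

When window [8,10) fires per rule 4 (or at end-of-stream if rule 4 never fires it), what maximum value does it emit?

7

i=0 t=0 v=1: → [0,2); WM=0
i=1 t=5 v=1: → [4,6); WM=5; [0,2) fires=1
i=2 t=6 v=9: → [6,8); WM=6; [4,6) fires=1
i=3 t=8 v=3: → [8,10); WM=8; [6,8) fires=9
i=4 t=8 v=4: → [8,10); WM=8
i=5 t=8 v=7: → [8,10); WM=8
i=6 t=10 v=4: → [10,12); WM=10; [8,10) fires=7
i=7 t=2 v=4: DROP (t<10-3); WM=10
i=8 t=11 v=9: → [10,12); WM=11
i=9 t=9 v=9: → [8,10); WM=11
i=10 t=12 v=9: → [12,14); WM=12; [10,12) fires=9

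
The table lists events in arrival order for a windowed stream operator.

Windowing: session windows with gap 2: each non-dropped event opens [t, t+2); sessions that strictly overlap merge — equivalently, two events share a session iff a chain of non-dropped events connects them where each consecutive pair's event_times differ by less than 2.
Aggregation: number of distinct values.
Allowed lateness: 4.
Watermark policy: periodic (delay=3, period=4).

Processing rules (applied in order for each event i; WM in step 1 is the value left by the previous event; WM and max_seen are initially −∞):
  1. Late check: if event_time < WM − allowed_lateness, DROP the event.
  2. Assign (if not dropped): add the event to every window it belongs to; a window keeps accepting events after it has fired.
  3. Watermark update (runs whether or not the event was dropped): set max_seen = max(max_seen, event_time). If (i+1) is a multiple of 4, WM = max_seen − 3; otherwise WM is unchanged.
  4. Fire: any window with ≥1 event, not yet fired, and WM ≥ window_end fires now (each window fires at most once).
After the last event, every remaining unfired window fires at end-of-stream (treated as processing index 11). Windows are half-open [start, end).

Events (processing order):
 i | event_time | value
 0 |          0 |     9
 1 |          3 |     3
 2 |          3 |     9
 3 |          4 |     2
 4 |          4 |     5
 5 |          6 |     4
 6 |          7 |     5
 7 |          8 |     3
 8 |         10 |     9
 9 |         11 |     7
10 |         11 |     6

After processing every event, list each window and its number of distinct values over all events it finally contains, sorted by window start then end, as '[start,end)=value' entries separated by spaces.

i=0 t=0 v=9: → [0,2); WM=−∞
i=1 t=3 v=3: → [3,5); WM=−∞
i=2 t=3 v=9: → [3,5); WM=−∞
i=3 t=4 v=2: → [3,6); WM=1
i=4 t=4 v=5: → [3,6); WM=1
i=5 t=6 v=4: → [6,8); WM=1
i=6 t=7 v=5: → [6,9); WM=1
i=7 t=8 v=3: → [6,10); WM=5
i=8 t=10 v=9: → [10,12); WM=5
i=9 t=11 v=7: → [10,13); WM=5
i=10 t=11 v=6: → [10,13); WM=5

[0,2)=1 [3,6)=4 [6,10)=3 [10,13)=3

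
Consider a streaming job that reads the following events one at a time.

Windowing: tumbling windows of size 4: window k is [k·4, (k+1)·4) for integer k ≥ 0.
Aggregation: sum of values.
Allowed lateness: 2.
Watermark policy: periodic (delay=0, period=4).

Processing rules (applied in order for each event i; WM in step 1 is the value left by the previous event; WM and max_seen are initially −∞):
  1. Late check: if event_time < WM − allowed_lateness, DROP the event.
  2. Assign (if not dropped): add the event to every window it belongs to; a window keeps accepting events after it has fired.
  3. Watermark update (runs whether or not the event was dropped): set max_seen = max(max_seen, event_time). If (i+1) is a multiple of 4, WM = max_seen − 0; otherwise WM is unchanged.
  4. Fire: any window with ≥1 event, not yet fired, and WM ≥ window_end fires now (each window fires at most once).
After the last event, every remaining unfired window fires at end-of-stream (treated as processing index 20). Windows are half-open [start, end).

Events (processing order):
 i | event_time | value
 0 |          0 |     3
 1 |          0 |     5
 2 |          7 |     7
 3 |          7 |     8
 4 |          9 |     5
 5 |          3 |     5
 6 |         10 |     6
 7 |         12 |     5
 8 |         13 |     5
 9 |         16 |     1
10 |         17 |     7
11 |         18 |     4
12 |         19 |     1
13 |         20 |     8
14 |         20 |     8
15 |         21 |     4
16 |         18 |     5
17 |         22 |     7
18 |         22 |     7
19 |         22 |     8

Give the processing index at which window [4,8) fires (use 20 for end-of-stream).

7

i=0 t=0 v=3: → [0,4); WM=−∞
i=1 t=0 v=5: → [0,4); WM=−∞
i=2 t=7 v=7: → [4,8); WM=−∞
i=3 t=7 v=8: → [4,8); WM=7; [0,4) fires=8
i=4 t=9 v=5: → [8,12); WM=7
i=5 t=3 v=5: DROP (t<7-2); WM=7
i=6 t=10 v=6: → [8,12); WM=7
i=7 t=12 v=5: → [12,16); WM=12; [4,8) fires=15 [8,12) fires=11
i=8 t=13 v=5: → [12,16); WM=12
i=9 t=16 v=1: → [16,20); WM=12
i=10 t=17 v=7: → [16,20); WM=12
i=11 t=18 v=4: → [16,20); WM=18; [12,16) fires=10
i=12 t=19 v=1: → [16,20); WM=18
i=13 t=20 v=8: → [20,24); WM=18
i=14 t=20 v=8: → [20,24); WM=18
i=15 t=21 v=4: → [20,24); WM=21; [16,20) fires=13
i=16 t=18 v=5: DROP (t<21-2); WM=21
i=17 t=22 v=7: → [20,24); WM=21
i=18 t=22 v=7: → [20,24); WM=21
i=19 t=22 v=8: → [20,24); WM=22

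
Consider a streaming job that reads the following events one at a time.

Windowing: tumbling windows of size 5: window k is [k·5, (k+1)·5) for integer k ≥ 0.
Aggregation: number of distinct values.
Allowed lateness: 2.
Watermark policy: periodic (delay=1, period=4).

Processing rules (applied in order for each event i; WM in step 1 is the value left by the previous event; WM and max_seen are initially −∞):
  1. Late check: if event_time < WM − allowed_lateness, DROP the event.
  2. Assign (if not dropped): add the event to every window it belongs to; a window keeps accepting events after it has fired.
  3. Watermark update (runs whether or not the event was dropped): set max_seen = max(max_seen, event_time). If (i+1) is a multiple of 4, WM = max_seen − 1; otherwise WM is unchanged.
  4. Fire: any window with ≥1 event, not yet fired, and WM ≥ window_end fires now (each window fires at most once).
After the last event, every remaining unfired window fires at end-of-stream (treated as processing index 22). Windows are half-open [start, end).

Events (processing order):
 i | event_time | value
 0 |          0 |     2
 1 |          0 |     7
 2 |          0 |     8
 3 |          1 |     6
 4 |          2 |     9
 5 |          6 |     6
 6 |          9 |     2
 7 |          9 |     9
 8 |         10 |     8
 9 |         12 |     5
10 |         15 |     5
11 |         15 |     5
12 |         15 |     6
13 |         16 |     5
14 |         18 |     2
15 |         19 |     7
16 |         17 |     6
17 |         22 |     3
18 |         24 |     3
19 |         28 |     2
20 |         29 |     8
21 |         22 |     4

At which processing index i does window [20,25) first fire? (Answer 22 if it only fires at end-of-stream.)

i=0 t=0 v=2: → [0,5); WM=−∞
i=1 t=0 v=7: → [0,5); WM=−∞
i=2 t=0 v=8: → [0,5); WM=−∞
i=3 t=1 v=6: → [0,5); WM=0
i=4 t=2 v=9: → [0,5); WM=0
i=5 t=6 v=6: → [5,10); WM=0
i=6 t=9 v=2: → [5,10); WM=0
i=7 t=9 v=9: → [5,10); WM=8; [0,5) fires=5
i=8 t=10 v=8: → [10,15); WM=8
i=9 t=12 v=5: → [10,15); WM=8
i=10 t=15 v=5: → [15,20); WM=8
i=11 t=15 v=5: → [15,20); WM=14; [5,10) fires=3
i=12 t=15 v=6: → [15,20); WM=14
i=13 t=16 v=5: → [15,20); WM=14
i=14 t=18 v=2: → [15,20); WM=14
i=15 t=19 v=7: → [15,20); WM=18; [10,15) fires=2
i=16 t=17 v=6: → [15,20); WM=18
i=17 t=22 v=3: → [20,25); WM=18
i=18 t=24 v=3: → [20,25); WM=18
i=19 t=28 v=2: → [25,30); WM=27; [15,20) fires=4 [20,25) fires=1
i=20 t=29 v=8: → [25,30); WM=27
i=21 t=22 v=4: DROP (t<27-2); WM=27

19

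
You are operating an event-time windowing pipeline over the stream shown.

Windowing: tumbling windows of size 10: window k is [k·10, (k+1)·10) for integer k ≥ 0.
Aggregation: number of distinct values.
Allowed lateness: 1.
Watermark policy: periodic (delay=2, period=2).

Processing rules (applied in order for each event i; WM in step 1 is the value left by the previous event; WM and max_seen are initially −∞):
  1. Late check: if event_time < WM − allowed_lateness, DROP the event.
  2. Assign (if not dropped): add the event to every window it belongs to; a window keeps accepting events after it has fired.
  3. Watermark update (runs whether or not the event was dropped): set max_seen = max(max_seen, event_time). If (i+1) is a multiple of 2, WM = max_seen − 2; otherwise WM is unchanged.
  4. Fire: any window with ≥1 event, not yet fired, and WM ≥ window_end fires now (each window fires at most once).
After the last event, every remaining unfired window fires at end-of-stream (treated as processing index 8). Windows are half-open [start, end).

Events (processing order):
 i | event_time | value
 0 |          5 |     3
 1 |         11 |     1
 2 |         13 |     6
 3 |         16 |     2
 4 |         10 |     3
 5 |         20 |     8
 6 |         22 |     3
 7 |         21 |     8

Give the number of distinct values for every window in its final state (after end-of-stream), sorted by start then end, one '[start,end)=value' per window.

i=0 t=5 v=3: → [0,10); WM=−∞
i=1 t=11 v=1: → [10,20); WM=9
i=2 t=13 v=6: → [10,20); WM=9
i=3 t=16 v=2: → [10,20); WM=14; [0,10) fires=1
i=4 t=10 v=3: DROP (t<14-1); WM=14
i=5 t=20 v=8: → [20,30); WM=18
i=6 t=22 v=3: → [20,30); WM=18
i=7 t=21 v=8: → [20,30); WM=20; [10,20) fires=3

[0,10)=1 [10,20)=3 [20,30)=2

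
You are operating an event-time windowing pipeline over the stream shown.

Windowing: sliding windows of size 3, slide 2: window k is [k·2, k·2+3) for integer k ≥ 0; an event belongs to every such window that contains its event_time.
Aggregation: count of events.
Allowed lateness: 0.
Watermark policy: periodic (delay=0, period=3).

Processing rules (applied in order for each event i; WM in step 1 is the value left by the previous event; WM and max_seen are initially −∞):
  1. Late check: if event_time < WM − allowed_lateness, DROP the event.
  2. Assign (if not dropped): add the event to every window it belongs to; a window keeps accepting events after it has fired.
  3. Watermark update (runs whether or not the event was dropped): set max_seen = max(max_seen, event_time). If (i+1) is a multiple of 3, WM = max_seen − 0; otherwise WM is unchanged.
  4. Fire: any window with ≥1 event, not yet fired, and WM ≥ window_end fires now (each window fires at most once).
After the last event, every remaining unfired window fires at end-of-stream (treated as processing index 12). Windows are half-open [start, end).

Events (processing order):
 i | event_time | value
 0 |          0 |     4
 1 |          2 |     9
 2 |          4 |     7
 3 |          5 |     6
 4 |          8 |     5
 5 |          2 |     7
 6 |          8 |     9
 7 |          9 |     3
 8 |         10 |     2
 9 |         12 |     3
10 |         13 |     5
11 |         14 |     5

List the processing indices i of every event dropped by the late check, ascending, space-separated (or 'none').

i=0 t=0 v=4: → [0,3); WM=−∞
i=1 t=2 v=9: → [2,5),[0,3); WM=−∞
i=2 t=4 v=7: → [4,7),[2,5); WM=4; [0,3) fires=2
i=3 t=5 v=6: → [4,7); WM=4
i=4 t=8 v=5: → [8,11),[6,9); WM=4
i=5 t=2 v=7: DROP (t<4-0); WM=8; [2,5) fires=2 [4,7) fires=2
i=6 t=8 v=9: → [8,11),[6,9); WM=8
i=7 t=9 v=3: → [8,11); WM=8
i=8 t=10 v=2: → [10,13),[8,11); WM=10; [6,9) fires=2
i=9 t=12 v=3: → [12,15),[10,13); WM=10
i=10 t=13 v=5: → [12,15); WM=10
i=11 t=14 v=5: → [14,17),[12,15); WM=14; [8,11) fires=4 [10,13) fires=2

5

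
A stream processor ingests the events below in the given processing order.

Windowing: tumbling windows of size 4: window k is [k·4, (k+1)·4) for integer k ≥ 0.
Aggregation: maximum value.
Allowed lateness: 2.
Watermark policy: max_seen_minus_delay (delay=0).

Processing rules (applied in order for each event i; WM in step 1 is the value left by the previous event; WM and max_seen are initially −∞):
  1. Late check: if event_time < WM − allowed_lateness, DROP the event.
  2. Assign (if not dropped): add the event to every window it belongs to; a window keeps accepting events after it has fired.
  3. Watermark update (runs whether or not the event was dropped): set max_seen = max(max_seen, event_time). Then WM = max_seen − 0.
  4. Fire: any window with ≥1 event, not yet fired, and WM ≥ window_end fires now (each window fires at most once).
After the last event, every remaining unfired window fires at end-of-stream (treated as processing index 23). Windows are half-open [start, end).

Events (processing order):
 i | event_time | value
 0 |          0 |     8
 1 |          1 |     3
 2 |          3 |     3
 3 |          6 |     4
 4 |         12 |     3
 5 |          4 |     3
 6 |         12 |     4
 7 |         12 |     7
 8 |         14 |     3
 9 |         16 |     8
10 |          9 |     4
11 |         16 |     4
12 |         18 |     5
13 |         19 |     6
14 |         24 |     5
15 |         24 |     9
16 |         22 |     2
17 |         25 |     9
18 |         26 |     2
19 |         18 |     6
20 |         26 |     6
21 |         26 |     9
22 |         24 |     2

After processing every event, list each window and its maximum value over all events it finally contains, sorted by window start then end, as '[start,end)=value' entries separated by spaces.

[0,4)=8 [4,8)=4 [12,16)=7 [16,20)=8 [20,24)=2 [24,28)=9

i=0 t=0 v=8: → [0,4); WM=0
i=1 t=1 v=3: → [0,4); WM=1
i=2 t=3 v=3: → [0,4); WM=3
i=3 t=6 v=4: → [4,8); WM=6; [0,4) fires=8
i=4 t=12 v=3: → [12,16); WM=12; [4,8) fires=4
i=5 t=4 v=3: DROP (t<12-2); WM=12
i=6 t=12 v=4: → [12,16); WM=12
i=7 t=12 v=7: → [12,16); WM=12
i=8 t=14 v=3: → [12,16); WM=14
i=9 t=16 v=8: → [16,20); WM=16; [12,16) fires=7
i=10 t=9 v=4: DROP (t<16-2); WM=16
i=11 t=16 v=4: → [16,20); WM=16
i=12 t=18 v=5: → [16,20); WM=18
i=13 t=19 v=6: → [16,20); WM=19
i=14 t=24 v=5: → [24,28); WM=24; [16,20) fires=8
i=15 t=24 v=9: → [24,28); WM=24
i=16 t=22 v=2: → [20,24); WM=24; [20,24) fires=2
i=17 t=25 v=9: → [24,28); WM=25
i=18 t=26 v=2: → [24,28); WM=26
i=19 t=18 v=6: DROP (t<26-2); WM=26
i=20 t=26 v=6: → [24,28); WM=26
i=21 t=26 v=9: → [24,28); WM=26
i=22 t=24 v=2: → [24,28); WM=26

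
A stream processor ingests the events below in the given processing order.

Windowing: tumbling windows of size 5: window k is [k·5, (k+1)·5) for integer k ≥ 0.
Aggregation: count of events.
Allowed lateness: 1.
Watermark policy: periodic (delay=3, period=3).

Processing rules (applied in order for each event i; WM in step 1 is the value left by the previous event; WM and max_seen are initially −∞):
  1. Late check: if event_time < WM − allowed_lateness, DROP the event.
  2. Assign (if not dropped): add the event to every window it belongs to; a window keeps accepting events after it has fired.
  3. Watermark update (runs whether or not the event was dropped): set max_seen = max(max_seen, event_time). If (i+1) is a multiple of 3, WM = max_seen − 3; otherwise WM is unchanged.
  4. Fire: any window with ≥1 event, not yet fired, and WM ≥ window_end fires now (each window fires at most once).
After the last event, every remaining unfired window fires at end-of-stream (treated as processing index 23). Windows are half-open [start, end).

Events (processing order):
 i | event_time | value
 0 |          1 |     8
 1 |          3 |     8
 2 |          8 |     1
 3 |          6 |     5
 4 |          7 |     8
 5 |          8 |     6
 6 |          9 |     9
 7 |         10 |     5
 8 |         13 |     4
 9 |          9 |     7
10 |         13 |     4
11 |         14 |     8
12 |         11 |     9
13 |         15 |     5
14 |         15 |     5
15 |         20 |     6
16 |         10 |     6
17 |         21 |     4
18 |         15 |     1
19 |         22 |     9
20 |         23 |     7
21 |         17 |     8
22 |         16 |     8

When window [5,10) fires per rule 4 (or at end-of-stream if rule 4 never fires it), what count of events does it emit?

5

i=0 t=1 v=8: → [0,5); WM=−∞
i=1 t=3 v=8: → [0,5); WM=−∞
i=2 t=8 v=1: → [5,10); WM=5; [0,5) fires=2
i=3 t=6 v=5: → [5,10); WM=5
i=4 t=7 v=8: → [5,10); WM=5
i=5 t=8 v=6: → [5,10); WM=5
i=6 t=9 v=9: → [5,10); WM=5
i=7 t=10 v=5: → [10,15); WM=5
i=8 t=13 v=4: → [10,15); WM=10; [5,10) fires=5
i=9 t=9 v=7: → [5,10); WM=10
i=10 t=13 v=4: → [10,15); WM=10
i=11 t=14 v=8: → [10,15); WM=11
i=12 t=11 v=9: → [10,15); WM=11
i=13 t=15 v=5: → [15,20); WM=11
i=14 t=15 v=5: → [15,20); WM=12
i=15 t=20 v=6: → [20,25); WM=12
i=16 t=10 v=6: DROP (t<12-1); WM=12
i=17 t=21 v=4: → [20,25); WM=18; [10,15) fires=5
i=18 t=15 v=1: DROP (t<18-1); WM=18
i=19 t=22 v=9: → [20,25); WM=18
i=20 t=23 v=7: → [20,25); WM=20; [15,20) fires=2
i=21 t=17 v=8: DROP (t<20-1); WM=20
i=22 t=16 v=8: DROP (t<20-1); WM=20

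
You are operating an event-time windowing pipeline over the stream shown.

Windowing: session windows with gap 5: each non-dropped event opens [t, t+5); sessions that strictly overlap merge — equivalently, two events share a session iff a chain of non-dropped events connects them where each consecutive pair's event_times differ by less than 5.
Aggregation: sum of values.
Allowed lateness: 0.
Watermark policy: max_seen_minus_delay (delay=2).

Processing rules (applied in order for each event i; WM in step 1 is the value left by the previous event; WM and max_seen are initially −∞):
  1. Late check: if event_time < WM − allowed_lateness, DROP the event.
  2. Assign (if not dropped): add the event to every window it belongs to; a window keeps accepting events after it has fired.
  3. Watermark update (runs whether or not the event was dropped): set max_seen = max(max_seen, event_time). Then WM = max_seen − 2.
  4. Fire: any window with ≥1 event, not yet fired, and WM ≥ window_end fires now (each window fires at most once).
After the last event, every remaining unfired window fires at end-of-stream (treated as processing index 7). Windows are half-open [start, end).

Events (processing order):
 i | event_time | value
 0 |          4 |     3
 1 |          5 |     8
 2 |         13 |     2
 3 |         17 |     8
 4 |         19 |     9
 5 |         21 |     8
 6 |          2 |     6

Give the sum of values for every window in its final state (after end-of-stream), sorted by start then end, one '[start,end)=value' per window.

i=0 t=4 v=3: → [4,9); WM=2
i=1 t=5 v=8: → [4,10); WM=3
i=2 t=13 v=2: → [13,18); WM=11
i=3 t=17 v=8: → [13,22); WM=15
i=4 t=19 v=9: → [13,24); WM=17
i=5 t=21 v=8: → [13,26); WM=19
i=6 t=2 v=6: DROP (t<19-0); WM=19

[4,10)=11 [13,26)=27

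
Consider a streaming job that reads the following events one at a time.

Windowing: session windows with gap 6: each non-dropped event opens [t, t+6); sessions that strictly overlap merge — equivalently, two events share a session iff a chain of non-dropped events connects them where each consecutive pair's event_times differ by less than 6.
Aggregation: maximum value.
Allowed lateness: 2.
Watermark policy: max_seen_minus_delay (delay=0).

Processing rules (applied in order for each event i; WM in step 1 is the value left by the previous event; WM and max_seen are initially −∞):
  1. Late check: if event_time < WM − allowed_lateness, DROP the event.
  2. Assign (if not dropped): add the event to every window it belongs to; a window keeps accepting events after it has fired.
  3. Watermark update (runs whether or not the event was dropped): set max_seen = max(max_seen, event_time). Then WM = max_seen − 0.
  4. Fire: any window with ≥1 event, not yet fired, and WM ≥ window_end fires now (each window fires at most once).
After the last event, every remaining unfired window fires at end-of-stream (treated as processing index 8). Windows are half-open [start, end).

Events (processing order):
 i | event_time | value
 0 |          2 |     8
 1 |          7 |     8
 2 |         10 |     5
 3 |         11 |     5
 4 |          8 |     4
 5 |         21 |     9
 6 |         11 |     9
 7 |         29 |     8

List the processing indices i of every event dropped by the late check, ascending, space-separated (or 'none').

4 6

i=0 t=2 v=8: → [2,8); WM=2
i=1 t=7 v=8: → [2,13); WM=7
i=2 t=10 v=5: → [2,16); WM=10
i=3 t=11 v=5: → [2,17); WM=11
i=4 t=8 v=4: DROP (t<11-2); WM=11
i=5 t=21 v=9: → [21,27); WM=21
i=6 t=11 v=9: DROP (t<21-2); WM=21
i=7 t=29 v=8: → [29,35); WM=29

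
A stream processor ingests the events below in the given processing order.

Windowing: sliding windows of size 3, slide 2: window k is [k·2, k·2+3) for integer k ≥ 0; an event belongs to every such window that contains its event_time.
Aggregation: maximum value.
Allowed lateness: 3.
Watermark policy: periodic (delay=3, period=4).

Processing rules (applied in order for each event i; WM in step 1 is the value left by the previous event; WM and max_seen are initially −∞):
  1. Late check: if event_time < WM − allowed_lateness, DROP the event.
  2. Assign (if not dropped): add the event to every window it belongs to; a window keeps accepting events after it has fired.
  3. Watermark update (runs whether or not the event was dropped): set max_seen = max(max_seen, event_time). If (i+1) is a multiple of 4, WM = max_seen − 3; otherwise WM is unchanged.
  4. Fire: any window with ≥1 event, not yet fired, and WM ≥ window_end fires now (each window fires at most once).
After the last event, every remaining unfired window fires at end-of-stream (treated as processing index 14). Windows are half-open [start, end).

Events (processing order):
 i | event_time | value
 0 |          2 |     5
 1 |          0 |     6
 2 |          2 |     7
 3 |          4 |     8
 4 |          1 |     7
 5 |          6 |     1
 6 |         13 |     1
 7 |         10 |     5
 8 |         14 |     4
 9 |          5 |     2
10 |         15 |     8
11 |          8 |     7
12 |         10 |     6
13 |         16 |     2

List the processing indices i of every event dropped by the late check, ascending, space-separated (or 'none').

9

i=0 t=2 v=5: → [2,5),[0,3); WM=−∞
i=1 t=0 v=6: → [0,3); WM=−∞
i=2 t=2 v=7: → [2,5),[0,3); WM=−∞
i=3 t=4 v=8: → [4,7),[2,5); WM=1
i=4 t=1 v=7: → [0,3); WM=1
i=5 t=6 v=1: → [6,9),[4,7); WM=1
i=6 t=13 v=1: → [12,15); WM=1
i=7 t=10 v=5: → [10,13),[8,11); WM=10; [0,3) fires=7 [2,5) fires=8 [4,7) fires=8 [6,9) fires=1
i=8 t=14 v=4: → [14,17),[12,15); WM=10
i=9 t=5 v=2: DROP (t<10-3); WM=10
i=10 t=15 v=8: → [14,17); WM=10
i=11 t=8 v=7: → [8,11),[6,9); WM=12; [8,11) fires=7
i=12 t=10 v=6: → [10,13),[8,11); WM=12
i=13 t=16 v=2: → [16,19),[14,17); WM=12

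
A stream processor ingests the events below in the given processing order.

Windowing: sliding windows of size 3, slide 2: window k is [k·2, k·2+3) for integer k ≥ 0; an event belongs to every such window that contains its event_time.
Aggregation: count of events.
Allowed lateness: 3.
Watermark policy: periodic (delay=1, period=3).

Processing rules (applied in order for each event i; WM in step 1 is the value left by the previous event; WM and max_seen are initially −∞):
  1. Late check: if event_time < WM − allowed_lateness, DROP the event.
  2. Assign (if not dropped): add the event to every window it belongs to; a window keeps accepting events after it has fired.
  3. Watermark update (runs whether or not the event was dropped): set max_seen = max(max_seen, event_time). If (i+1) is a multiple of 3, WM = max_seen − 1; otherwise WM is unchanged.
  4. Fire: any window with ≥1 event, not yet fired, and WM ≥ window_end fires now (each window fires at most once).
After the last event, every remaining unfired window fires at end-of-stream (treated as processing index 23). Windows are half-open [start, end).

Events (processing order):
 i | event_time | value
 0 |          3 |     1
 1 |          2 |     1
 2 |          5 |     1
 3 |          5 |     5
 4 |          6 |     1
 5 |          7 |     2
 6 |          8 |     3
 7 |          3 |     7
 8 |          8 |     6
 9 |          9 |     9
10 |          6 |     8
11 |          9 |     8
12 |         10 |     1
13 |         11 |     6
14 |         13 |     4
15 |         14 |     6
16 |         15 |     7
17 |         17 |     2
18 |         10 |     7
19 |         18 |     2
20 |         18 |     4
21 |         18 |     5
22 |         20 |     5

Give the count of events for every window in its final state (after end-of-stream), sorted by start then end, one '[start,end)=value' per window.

[0,3)=1 [2,5)=3 [4,7)=4 [6,9)=5 [8,11)=5 [10,13)=2 [12,15)=2 [14,17)=2 [16,19)=4 [18,21)=4 [20,23)=1

i=0 t=3 v=1: → [2,5); WM=−∞
i=1 t=2 v=1: → [2,5),[0,3); WM=−∞
i=2 t=5 v=1: → [4,7); WM=4; [0,3) fires=1
i=3 t=5 v=5: → [4,7); WM=4
i=4 t=6 v=1: → [6,9),[4,7); WM=4
i=5 t=7 v=2: → [6,9); WM=6; [2,5) fires=2
i=6 t=8 v=3: → [8,11),[6,9); WM=6
i=7 t=3 v=7: → [2,5); WM=6
i=8 t=8 v=6: → [8,11),[6,9); WM=7; [4,7) fires=3
i=9 t=9 v=9: → [8,11); WM=7
i=10 t=6 v=8: → [6,9),[4,7); WM=7
i=11 t=9 v=8: → [8,11); WM=8
i=12 t=10 v=1: → [10,13),[8,11); WM=8
i=13 t=11 v=6: → [10,13); WM=8
i=14 t=13 v=4: → [12,15); WM=12; [6,9) fires=5 [8,11) fires=5
i=15 t=14 v=6: → [14,17),[12,15); WM=12
i=16 t=15 v=7: → [14,17); WM=12
i=17 t=17 v=2: → [16,19); WM=16; [10,13) fires=2 [12,15) fires=2
i=18 t=10 v=7: DROP (t<16-3); WM=16
i=19 t=18 v=2: → [18,21),[16,19); WM=16
i=20 t=18 v=4: → [18,21),[16,19); WM=17; [14,17) fires=2
i=21 t=18 v=5: → [18,21),[16,19); WM=17
i=22 t=20 v=5: → [20,23),[18,21); WM=17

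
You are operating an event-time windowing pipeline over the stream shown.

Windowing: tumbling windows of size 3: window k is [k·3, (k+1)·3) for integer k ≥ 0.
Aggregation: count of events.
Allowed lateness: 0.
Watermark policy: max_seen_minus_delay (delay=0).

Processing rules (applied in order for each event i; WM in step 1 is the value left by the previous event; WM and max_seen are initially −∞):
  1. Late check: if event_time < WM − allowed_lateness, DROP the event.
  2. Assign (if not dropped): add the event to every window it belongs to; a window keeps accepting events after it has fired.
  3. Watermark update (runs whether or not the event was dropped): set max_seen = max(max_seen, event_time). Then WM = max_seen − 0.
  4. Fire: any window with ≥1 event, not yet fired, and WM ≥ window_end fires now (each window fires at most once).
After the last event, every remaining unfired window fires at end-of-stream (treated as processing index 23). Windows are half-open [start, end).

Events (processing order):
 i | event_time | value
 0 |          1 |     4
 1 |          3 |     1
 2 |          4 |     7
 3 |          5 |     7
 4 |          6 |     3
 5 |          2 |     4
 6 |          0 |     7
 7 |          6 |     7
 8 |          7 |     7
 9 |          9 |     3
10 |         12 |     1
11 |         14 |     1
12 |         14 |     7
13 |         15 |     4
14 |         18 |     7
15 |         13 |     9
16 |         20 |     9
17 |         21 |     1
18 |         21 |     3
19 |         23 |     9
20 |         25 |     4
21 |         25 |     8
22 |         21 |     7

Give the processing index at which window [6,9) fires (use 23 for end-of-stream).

i=0 t=1 v=4: → [0,3); WM=1
i=1 t=3 v=1: → [3,6); WM=3; [0,3) fires=1
i=2 t=4 v=7: → [3,6); WM=4
i=3 t=5 v=7: → [3,6); WM=5
i=4 t=6 v=3: → [6,9); WM=6; [3,6) fires=3
i=5 t=2 v=4: DROP (t<6-0); WM=6
i=6 t=0 v=7: DROP (t<6-0); WM=6
i=7 t=6 v=7: → [6,9); WM=6
i=8 t=7 v=7: → [6,9); WM=7
i=9 t=9 v=3: → [9,12); WM=9; [6,9) fires=3
i=10 t=12 v=1: → [12,15); WM=12; [9,12) fires=1
i=11 t=14 v=1: → [12,15); WM=14
i=12 t=14 v=7: → [12,15); WM=14
i=13 t=15 v=4: → [15,18); WM=15; [12,15) fires=3
i=14 t=18 v=7: → [18,21); WM=18; [15,18) fires=1
i=15 t=13 v=9: DROP (t<18-0); WM=18
i=16 t=20 v=9: → [18,21); WM=20
i=17 t=21 v=1: → [21,24); WM=21; [18,21) fires=2
i=18 t=21 v=3: → [21,24); WM=21
i=19 t=23 v=9: → [21,24); WM=23
i=20 t=25 v=4: → [24,27); WM=25; [21,24) fires=3
i=21 t=25 v=8: → [24,27); WM=25
i=22 t=21 v=7: DROP (t<25-0); WM=25

9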